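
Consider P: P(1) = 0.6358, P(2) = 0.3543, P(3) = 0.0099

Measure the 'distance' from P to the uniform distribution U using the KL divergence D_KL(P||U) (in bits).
0.5733 bits

U(i) = 1/3 for all i

D_KL(P||U) = Σ P(x) log₂(P(x) / (1/3))
           = Σ P(x) log₂(P(x)) + log₂(3)
           = log₂(3) - H(P)

H(P) = -Σ P(x) log₂(P(x)):
  -P(1)·log₂(P(1)) = -(0.6358)·log₂(0.6358) = 0.41540
  -P(2)·log₂(P(2)) = -(0.3543)·log₂(0.3543) = 0.53037
  -P(3)·log₂(P(3)) = -(0.0099)·log₂(0.0099) = 0.06592
H(P) = 0.41540 + 0.53037 + 0.06592 = 1.01169 bits

log₂(3) = 1.58496 bits

D_KL(P||U) = 1.58496 - 1.01169 = 0.57327 ≈ 0.5733 bits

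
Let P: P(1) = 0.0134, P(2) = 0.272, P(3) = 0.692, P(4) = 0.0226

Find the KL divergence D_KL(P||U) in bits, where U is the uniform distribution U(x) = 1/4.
0.9146 bits

U(i) = 1/4 for all i

D_KL(P||U) = Σ P(x) log₂(P(x) / (1/4))
           = Σ P(x) log₂(P(x)) + log₂(4)
           = log₂(4) - H(P)

H(P) = -Σ P(x) log₂(P(x)):
  -P(1)·log₂(P(1)) = -(0.0134)·log₂(0.0134) = 0.08337
  -P(2)·log₂(P(2)) = -(0.272)·log₂(0.272) = 0.51090
  -P(3)·log₂(P(3)) = -(0.692)·log₂(0.692) = 0.36756
  -P(4)·log₂(P(4)) = -(0.0226)·log₂(0.0226) = 0.12357
H(P) = 0.08337 + 0.51090 + 0.36756 + 0.12357 = 1.08540 bits

log₂(4) = 2.00000 bits

D_KL(P||U) = 2.00000 - 1.08540 = 0.91460 ≈ 0.9146 bits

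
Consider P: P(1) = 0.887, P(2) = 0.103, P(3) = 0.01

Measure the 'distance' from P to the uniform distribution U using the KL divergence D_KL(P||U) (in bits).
1.0273 bits

U(i) = 1/3 for all i

D_KL(P||U) = Σ P(x) log₂(P(x) / (1/3))
           = Σ P(x) log₂(P(x)) + log₂(3)
           = log₂(3) - H(P)

H(P) = -Σ P(x) log₂(P(x)):
  -P(1)·log₂(P(1)) = -(0.887)·log₂(0.887) = 0.15345
  -P(2)·log₂(P(2)) = -(0.103)·log₂(0.103) = 0.33777
  -P(3)·log₂(P(3)) = -(0.01)·log₂(0.01) = 0.06644
H(P) = 0.15345 + 0.33777 + 0.06644 = 0.55766 bits

log₂(3) = 1.58496 bits

D_KL(P||U) = 1.58496 - 0.55766 = 1.02730 ≈ 1.0273 bits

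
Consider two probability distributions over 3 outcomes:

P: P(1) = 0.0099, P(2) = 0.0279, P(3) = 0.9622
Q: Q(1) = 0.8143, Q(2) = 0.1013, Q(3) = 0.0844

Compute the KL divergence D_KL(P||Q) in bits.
3.2634 bits

D_KL(P||Q) = Σ P(x) log₂(P(x)/Q(x))

Computing term by term:
  P(1)·log₂(P(1)/Q(1)) = 0.0099·log₂(0.0099/0.8143) = -0.06298
  P(2)·log₂(P(2)/Q(2)) = 0.0279·log₂(0.0279/0.1013) = -0.05190
  P(3)·log₂(P(3)/Q(3)) = 0.9622·log₂(0.9622/0.0844) = 3.37831

D_KL(P||Q) = -0.06298 - 0.05190 + 3.37831 = 3.26343 ≈ 3.2634 bits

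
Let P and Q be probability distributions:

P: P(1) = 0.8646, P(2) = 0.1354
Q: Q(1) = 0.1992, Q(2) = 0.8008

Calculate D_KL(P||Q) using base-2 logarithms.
1.4839 bits

D_KL(P||Q) = Σ P(x) log₂(P(x)/Q(x))

Computing term by term:
  P(1)·log₂(P(1)/Q(1)) = 0.8646·log₂(0.8646/0.1992) = 1.83106
  P(2)·log₂(P(2)/Q(2)) = 0.1354·log₂(0.1354/0.8008) = -0.34719

D_KL(P||Q) = 1.83106 - 0.34719 = 1.48387 ≈ 1.4839 bits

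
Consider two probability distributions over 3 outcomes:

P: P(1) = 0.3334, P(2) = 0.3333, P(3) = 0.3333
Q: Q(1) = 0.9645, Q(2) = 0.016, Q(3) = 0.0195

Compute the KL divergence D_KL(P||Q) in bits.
2.3141 bits

D_KL(P||Q) = Σ P(x) log₂(P(x)/Q(x))

Computing term by term:
  P(1)·log₂(P(1)/Q(1)) = 0.3334·log₂(0.3334/0.9645) = -0.51094
  P(2)·log₂(P(2)/Q(2)) = 0.3333·log₂(0.3333/0.016) = 1.46008
  P(3)·log₂(P(3)/Q(3)) = 0.3333·log₂(0.3333/0.0195) = 1.36496

D_KL(P||Q) = -0.51094 + 1.46008 + 1.36496 = 2.31410 ≈ 2.3141 bits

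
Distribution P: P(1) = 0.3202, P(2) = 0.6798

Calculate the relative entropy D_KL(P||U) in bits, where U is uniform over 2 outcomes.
0.0954 bits

U(i) = 1/2 for all i

D_KL(P||U) = Σ P(x) log₂(P(x) / (1/2))
           = Σ P(x) log₂(P(x)) + log₂(2)
           = log₂(2) - H(P)

H(P) = -Σ P(x) log₂(P(x)):
  -P(1)·log₂(P(1)) = -(0.3202)·log₂(0.3202) = 0.52607
  -P(2)·log₂(P(2)) = -(0.6798)·log₂(0.6798) = 0.37852
H(P) = 0.52607 + 0.37852 = 0.90459 bits

log₂(2) = 1.00000 bits

D_KL(P||U) = 1.00000 - 0.90459 = 0.09541 ≈ 0.0954 bits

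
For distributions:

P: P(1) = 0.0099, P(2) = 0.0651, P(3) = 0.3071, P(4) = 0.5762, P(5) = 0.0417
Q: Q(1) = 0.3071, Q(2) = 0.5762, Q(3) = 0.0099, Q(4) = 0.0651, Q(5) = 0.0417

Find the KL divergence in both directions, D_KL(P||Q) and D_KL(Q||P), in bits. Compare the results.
D_KL(P||Q) = 3.0805 bits, D_KL(Q||P) = 3.0805 bits. The two directions give exactly the same value for this pair.

D_KL(P||Q) = Σ P(x) log₂(P(x)/Q(x))

Computing term by term:
  P(1)·log₂(P(1)/Q(1)) = 0.0099·log₂(0.0099/0.3071) = -0.04906
  P(2)·log₂(P(2)/Q(2)) = 0.0651·log₂(0.0651/0.5762) = -0.20479
  P(3)·log₂(P(3)/Q(3)) = 0.3071·log₂(0.3071/0.0099) = 1.52172
  P(4)·log₂(P(4)/Q(4)) = 0.5762·log₂(0.5762/0.0651) = 1.81263
  P(5)·log₂(P(5)/Q(5)) = 0.0417·log₂(0.0417/0.0417) = 0.00000

D_KL(P||Q) = -0.04906 - 0.20479 + 1.52172 + 1.81263 + 0.00000 = 3.08050 ≈ 3.0805 bits

D_KL(Q||P) = Σ Q(x) log₂(Q(x)/P(x))

Computing term by term:
  Q(1)·log₂(Q(1)/P(1)) = 0.3071·log₂(0.3071/0.0099) = 1.52172
  Q(2)·log₂(Q(2)/P(2)) = 0.5762·log₂(0.5762/0.0651) = 1.81263
  Q(3)·log₂(Q(3)/P(3)) = 0.0099·log₂(0.0099/0.3071) = -0.04906
  Q(4)·log₂(Q(4)/P(4)) = 0.0651·log₂(0.0651/0.5762) = -0.20479
  Q(5)·log₂(Q(5)/P(5)) = 0.0417·log₂(0.0417/0.0417) = 0.00000

D_KL(Q||P) = 1.52172 + 1.81263 - 0.04906 - 0.20479 + 0.00000 = 3.08050 ≈ 3.0805 bits

These ARE equal here. Q is P with outcomes relabeled (Q(1) = P(3), Q(2) = P(4), Q(3) = P(1), Q(4) = P(2)) by a relabeling that is its own inverse, so the two sums contain exactly the same terms in a different order. This is a special case — KL divergence is not symmetric in general: D_KL(P||Q) ≠ D_KL(Q||P) for most P, Q.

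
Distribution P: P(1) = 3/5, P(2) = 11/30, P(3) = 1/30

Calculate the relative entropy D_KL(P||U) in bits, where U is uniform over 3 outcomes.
0.4485 bits

U(i) = 1/3 for all i

D_KL(P||U) = Σ P(x) log₂(P(x) / (1/3))
           = Σ P(x) log₂(P(x)) + log₂(3)
           = log₂(3) - H(P)

H(P) = -Σ P(x) log₂(P(x)):
  -P(1)·log₂(P(1)) = -(3/5)·log₂(3/5) = 0.44218
  -P(2)·log₂(P(2)) = -(11/30)·log₂(11/30) = 0.53073
  -P(3)·log₂(P(3)) = -(1/30)·log₂(1/30) = 0.16356
H(P) = 0.44218 + 0.53073 + 0.16356 = 1.13647 bits

log₂(3) = 1.58496 bits

D_KL(P||U) = 1.58496 - 1.13647 = 0.44849 ≈ 0.4485 bits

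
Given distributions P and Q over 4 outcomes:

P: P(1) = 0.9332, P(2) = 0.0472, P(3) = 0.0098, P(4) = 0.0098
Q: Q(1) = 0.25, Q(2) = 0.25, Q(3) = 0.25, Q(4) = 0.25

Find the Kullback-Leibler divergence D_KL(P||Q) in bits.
1.5682 bits

D_KL(P||Q) = Σ P(x) log₂(P(x)/Q(x))

Computing term by term:
  P(1)·log₂(P(1)/Q(1)) = 0.9332·log₂(0.9332/0.25) = 1.77332
  P(2)·log₂(P(2)/Q(2)) = 0.0472·log₂(0.0472/0.25) = -0.11352
  P(3)·log₂(P(3)/Q(3)) = 0.0098·log₂(0.0098/0.25) = -0.04580
  P(4)·log₂(P(4)/Q(4)) = 0.0098·log₂(0.0098/0.25) = -0.04580

D_KL(P||Q) = 1.77332 - 0.11352 - 0.04580 - 0.04580 = 1.56820 ≈ 1.5682 bits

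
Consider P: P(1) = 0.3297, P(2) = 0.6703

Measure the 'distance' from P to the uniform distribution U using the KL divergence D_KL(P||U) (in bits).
0.0854 bits

U(i) = 1/2 for all i

D_KL(P||U) = Σ P(x) log₂(P(x) / (1/2))
           = Σ P(x) log₂(P(x)) + log₂(2)
           = log₂(2) - H(P)

H(P) = -Σ P(x) log₂(P(x)):
  -P(1)·log₂(P(1)) = -(0.3297)·log₂(0.3297) = 0.52778
  -P(2)·log₂(P(2)) = -(0.6703)·log₂(0.6703) = 0.38684
H(P) = 0.52778 + 0.38684 = 0.91462 bits

log₂(2) = 1.00000 bits

D_KL(P||U) = 1.00000 - 0.91462 = 0.08538 ≈ 0.0854 bits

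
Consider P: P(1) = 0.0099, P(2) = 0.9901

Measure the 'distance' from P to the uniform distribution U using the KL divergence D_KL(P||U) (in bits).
0.9199 bits

U(i) = 1/2 for all i

D_KL(P||U) = Σ P(x) log₂(P(x) / (1/2))
           = Σ P(x) log₂(P(x)) + log₂(2)
           = log₂(2) - H(P)

H(P) = -Σ P(x) log₂(P(x)):
  -P(1)·log₂(P(1)) = -(0.0099)·log₂(0.0099) = 0.06592
  -P(2)·log₂(P(2)) = -(0.9901)·log₂(0.9901) = 0.01421
H(P) = 0.06592 + 0.01421 = 0.08013 bits

log₂(2) = 1.00000 bits

D_KL(P||U) = 1.00000 - 0.08013 = 0.91987 ≈ 0.9199 bits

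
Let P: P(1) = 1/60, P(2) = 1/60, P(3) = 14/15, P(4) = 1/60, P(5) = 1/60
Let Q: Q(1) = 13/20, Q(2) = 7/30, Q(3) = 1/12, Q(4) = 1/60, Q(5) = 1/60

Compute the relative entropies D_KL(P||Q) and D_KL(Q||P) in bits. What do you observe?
D_KL(P||Q) = 3.1015 bits, D_KL(Q||P) = 4.0334 bits. The two directions give different values (D_KL(Q||P) exceeds D_KL(P||Q) by 0.9319 bits): KL divergence is asymmetric.

D_KL(P||Q) = Σ P(x) log₂(P(x)/Q(x))

Computing term by term:
  P(1)·log₂(P(1)/Q(1)) = (1/60)·log₂((1/60)/(13/20)) = -0.08809
  P(2)·log₂(P(2)/Q(2)) = (1/60)·log₂((1/60)/(7/30)) = -0.06346
  P(3)·log₂(P(3)/Q(3)) = (14/15)·log₂((14/15)/(1/12)) = 3.25307
  P(4)·log₂(P(4)/Q(4)) = (1/60)·log₂((1/60)/(1/60)) = 0.00000
  P(5)·log₂(P(5)/Q(5)) = (1/60)·log₂((1/60)/(1/60)) = 0.00000

D_KL(P||Q) = -0.08809 - 0.06346 + 3.25307 + 0.00000 + 0.00000 = 3.10152 ≈ 3.1015 bits

D_KL(Q||P) = Σ Q(x) log₂(Q(x)/P(x))

Computing term by term:
  Q(1)·log₂(Q(1)/P(1)) = (13/20)·log₂((13/20)/(1/60)) = 3.43551
  Q(2)·log₂(Q(2)/P(2)) = (7/30)·log₂((7/30)/(1/60)) = 0.88838
  Q(3)·log₂(Q(3)/P(3)) = (1/12)·log₂((1/12)/(14/15)) = -0.29045
  Q(4)·log₂(Q(4)/P(4)) = (1/60)·log₂((1/60)/(1/60)) = 0.00000
  Q(5)·log₂(Q(5)/P(5)) = (1/60)·log₂((1/60)/(1/60)) = 0.00000

D_KL(Q||P) = 3.43551 + 0.88838 - 0.29045 + 0.00000 + 0.00000 = 4.03344 ≈ 4.0334 bits

These are NOT equal (difference: 0.9319 bits). KL divergence is asymmetric: D_KL(P||Q) ≠ D_KL(Q||P) in general.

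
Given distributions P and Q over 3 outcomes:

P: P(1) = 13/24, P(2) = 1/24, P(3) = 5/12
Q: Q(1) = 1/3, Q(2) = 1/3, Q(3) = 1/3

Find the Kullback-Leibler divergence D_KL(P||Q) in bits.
0.3885 bits

D_KL(P||Q) = Σ P(x) log₂(P(x)/Q(x))

Computing term by term:
  P(1)·log₂(P(1)/Q(1)) = (13/24)·log₂((13/24)/(1/3)) = 0.37940
  P(2)·log₂(P(2)/Q(2)) = (1/24)·log₂((1/24)/(1/3)) = -0.12500
  P(3)·log₂(P(3)/Q(3)) = (5/12)·log₂((5/12)/(1/3)) = 0.13414

D_KL(P||Q) = 0.37940 - 0.12500 + 0.13414 = 0.38854 ≈ 0.3885 bits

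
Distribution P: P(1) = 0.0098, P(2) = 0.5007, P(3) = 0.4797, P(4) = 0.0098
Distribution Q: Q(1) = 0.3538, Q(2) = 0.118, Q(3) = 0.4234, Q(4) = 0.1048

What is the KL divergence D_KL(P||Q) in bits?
1.0462 bits

D_KL(P||Q) = Σ P(x) log₂(P(x)/Q(x))

Computing term by term:
  P(1)·log₂(P(1)/Q(1)) = 0.0098·log₂(0.0098/0.3538) = -0.05071
  P(2)·log₂(P(2)/Q(2)) = 0.5007·log₂(0.5007/0.118) = 1.04404
  P(3)·log₂(P(3)/Q(3)) = 0.4797·log₂(0.4797/0.4234) = 0.08640
  P(4)·log₂(P(4)/Q(4)) = 0.0098·log₂(0.0098/0.1048) = -0.03350

D_KL(P||Q) = -0.05071 + 1.04404 + 0.08640 - 0.03350 = 1.04623 ≈ 1.0462 bits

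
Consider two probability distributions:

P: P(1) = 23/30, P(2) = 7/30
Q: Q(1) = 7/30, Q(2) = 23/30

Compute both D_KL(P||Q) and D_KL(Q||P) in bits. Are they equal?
D_KL(P||Q) = 0.9153 bits, D_KL(Q||P) = 0.9153 bits. Yes, in this case they are equal (although KL divergence is not symmetric in general).

D_KL(P||Q) = Σ P(x) log₂(P(x)/Q(x))

Computing term by term:
  P(1)·log₂(P(1)/Q(1)) = (23/30)·log₂((23/30)/(7/30)) = 1.31576
  P(2)·log₂(P(2)/Q(2)) = (7/30)·log₂((7/30)/(23/30)) = -0.40045

D_KL(P||Q) = 1.31576 - 0.40045 = 0.91531 ≈ 0.9153 bits

D_KL(Q||P) = Σ Q(x) log₂(Q(x)/P(x))

Computing term by term:
  Q(1)·log₂(Q(1)/P(1)) = (7/30)·log₂((7/30)/(23/30)) = -0.40045
  Q(2)·log₂(Q(2)/P(2)) = (23/30)·log₂((23/30)/(7/30)) = 1.31576

D_KL(Q||P) = -0.40045 + 1.31576 = 0.91531 ≈ 0.9153 bits

These ARE equal here. Q is P with outcomes relabeled (Q(1) = P(2), Q(2) = P(1)) by a relabeling that is its own inverse, so the two sums contain exactly the same terms in a different order. This is a special case — KL divergence is not symmetric in general: D_KL(P||Q) ≠ D_KL(Q||P) for most P, Q.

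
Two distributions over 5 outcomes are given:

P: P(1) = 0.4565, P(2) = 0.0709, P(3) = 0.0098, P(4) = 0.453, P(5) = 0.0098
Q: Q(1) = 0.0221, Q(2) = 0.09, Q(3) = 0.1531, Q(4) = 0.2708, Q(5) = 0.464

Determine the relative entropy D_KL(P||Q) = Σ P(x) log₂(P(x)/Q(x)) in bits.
2.2127 bits

D_KL(P||Q) = Σ P(x) log₂(P(x)/Q(x))

Computing term by term:
  P(1)·log₂(P(1)/Q(1)) = 0.4565·log₂(0.4565/0.0221) = 1.99422
  P(2)·log₂(P(2)/Q(2)) = 0.0709·log₂(0.0709/0.09) = -0.02440
  P(3)·log₂(P(3)/Q(3)) = 0.0098·log₂(0.0098/0.1531) = -0.03886
  P(4)·log₂(P(4)/Q(4)) = 0.453·log₂(0.453/0.2708) = 0.33625
  P(5)·log₂(P(5)/Q(5)) = 0.0098·log₂(0.0098/0.464) = -0.05454

D_KL(P||Q) = 1.99422 - 0.02440 - 0.03886 + 0.33625 - 0.05454 = 2.21267 ≈ 2.2127 bits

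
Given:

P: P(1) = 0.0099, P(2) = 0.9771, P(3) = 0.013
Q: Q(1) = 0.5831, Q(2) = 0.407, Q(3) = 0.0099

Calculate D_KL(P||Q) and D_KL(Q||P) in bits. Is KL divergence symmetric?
D_KL(P||Q) = 1.1814 bits, D_KL(Q||P) = 2.9106 bits. No, KL divergence is not symmetric.

D_KL(P||Q) = Σ P(x) log₂(P(x)/Q(x))

Computing term by term:
  P(1)·log₂(P(1)/Q(1)) = 0.0099·log₂(0.0099/0.5831) = -0.05821
  P(2)·log₂(P(2)/Q(2)) = 0.9771·log₂(0.9771/0.407) = 1.23454
  P(3)·log₂(P(3)/Q(3)) = 0.013·log₂(0.013/0.0099) = 0.00511

D_KL(P||Q) = -0.05821 + 1.23454 + 0.00511 = 1.18144 ≈ 1.1814 bits

D_KL(Q||P) = Σ Q(x) log₂(Q(x)/P(x))

Computing term by term:
  Q(1)·log₂(Q(1)/P(1)) = 0.5831·log₂(0.5831/0.0099) = 3.42873
  Q(2)·log₂(Q(2)/P(2)) = 0.407·log₂(0.407/0.9771) = -0.51424
  Q(3)·log₂(Q(3)/P(3)) = 0.0099·log₂(0.0099/0.013) = -0.00389

D_KL(Q||P) = 3.42873 - 0.51424 - 0.00389 = 2.91060 ≈ 2.9106 bits

These are NOT equal (difference: 1.7292 bits). KL divergence is asymmetric: D_KL(P||Q) ≠ D_KL(Q||P) in general.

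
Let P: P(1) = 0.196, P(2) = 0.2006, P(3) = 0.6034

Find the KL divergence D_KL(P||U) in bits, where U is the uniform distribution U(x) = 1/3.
0.2195 bits

U(i) = 1/3 for all i

D_KL(P||U) = Σ P(x) log₂(P(x) / (1/3))
           = Σ P(x) log₂(P(x)) + log₂(3)
           = log₂(3) - H(P)

H(P) = -Σ P(x) log₂(P(x)):
  -P(1)·log₂(P(1)) = -(0.196)·log₂(0.196) = 0.46081
  -P(2)·log₂(P(2)) = -(0.2006)·log₂(0.2006) = 0.46491
  -P(3)·log₂(P(3)) = -(0.6034)·log₂(0.6034) = 0.43977
H(P) = 0.46081 + 0.46491 + 0.43977 = 1.36549 bits

log₂(3) = 1.58496 bits

D_KL(P||U) = 1.58496 - 1.36549 = 0.21947 ≈ 0.2195 bits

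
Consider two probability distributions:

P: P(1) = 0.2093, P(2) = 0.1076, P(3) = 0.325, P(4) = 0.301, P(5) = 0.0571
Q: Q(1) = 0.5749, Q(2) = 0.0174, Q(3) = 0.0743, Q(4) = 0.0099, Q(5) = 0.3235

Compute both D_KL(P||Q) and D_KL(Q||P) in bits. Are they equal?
D_KL(P||Q) = 2.0096 bits, D_KL(Q||P) = 1.3948 bits. No, they are not equal.

D_KL(P||Q) = Σ P(x) log₂(P(x)/Q(x))

Computing term by term:
  P(1)·log₂(P(1)/Q(1)) = 0.2093·log₂(0.2093/0.5749) = -0.30510
  P(2)·log₂(P(2)/Q(2)) = 0.1076·log₂(0.1076/0.0174) = 0.28283
  P(3)·log₂(P(3)/Q(3)) = 0.325·log₂(0.325/0.0743) = 0.69193
  P(4)·log₂(P(4)/Q(4)) = 0.301·log₂(0.301/0.0099) = 1.48278
  P(5)·log₂(P(5)/Q(5)) = 0.0571·log₂(0.0571/0.3235) = -0.14288

D_KL(P||Q) = -0.30510 + 0.28283 + 0.69193 + 1.48278 - 0.14288 = 2.00956 ≈ 2.0096 bits

D_KL(Q||P) = Σ Q(x) log₂(Q(x)/P(x))

Computing term by term:
  Q(1)·log₂(Q(1)/P(1)) = 0.5749·log₂(0.5749/0.2093) = 0.83805
  Q(2)·log₂(Q(2)/P(2)) = 0.0174·log₂(0.0174/0.1076) = -0.04574
  Q(3)·log₂(Q(3)/P(3)) = 0.0743·log₂(0.0743/0.325) = -0.15819
  Q(4)·log₂(Q(4)/P(4)) = 0.0099·log₂(0.0099/0.301) = -0.04877
  Q(5)·log₂(Q(5)/P(5)) = 0.3235·log₂(0.3235/0.0571) = 0.80946

D_KL(Q||P) = 0.83805 - 0.04574 - 0.15819 - 0.04877 + 0.80946 = 1.39481 ≈ 1.3948 bits

These are NOT equal (difference: 0.6148 bits). KL divergence is asymmetric: D_KL(P||Q) ≠ D_KL(Q||P) in general.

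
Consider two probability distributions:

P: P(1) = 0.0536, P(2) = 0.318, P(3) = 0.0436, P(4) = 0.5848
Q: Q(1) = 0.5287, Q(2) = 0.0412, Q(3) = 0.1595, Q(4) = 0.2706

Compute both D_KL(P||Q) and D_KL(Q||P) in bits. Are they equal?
D_KL(P||Q) = 1.3292 bits, D_KL(Q||P) = 1.6220 bits. No, they are not equal.

D_KL(P||Q) = Σ P(x) log₂(P(x)/Q(x))

Computing term by term:
  P(1)·log₂(P(1)/Q(1)) = 0.0536·log₂(0.0536/0.5287) = -0.17699
  P(2)·log₂(P(2)/Q(2)) = 0.318·log₂(0.318/0.0412) = 0.93756
  P(3)·log₂(P(3)/Q(3)) = 0.0436·log₂(0.0436/0.1595) = -0.08158
  P(4)·log₂(P(4)/Q(4)) = 0.5848·log₂(0.5848/0.2706) = 0.65017

D_KL(P||Q) = -0.17699 + 0.93756 - 0.08158 + 0.65017 = 1.32916 ≈ 1.3292 bits

D_KL(Q||P) = Σ Q(x) log₂(Q(x)/P(x))

Computing term by term:
  Q(1)·log₂(Q(1)/P(1)) = 0.5287·log₂(0.5287/0.0536) = 1.74584
  Q(2)·log₂(Q(2)/P(2)) = 0.0412·log₂(0.0412/0.318) = -0.12147
  Q(3)·log₂(Q(3)/P(3)) = 0.1595·log₂(0.1595/0.0436) = 0.29845
  Q(4)·log₂(Q(4)/P(4)) = 0.2706·log₂(0.2706/0.5848) = -0.30085

D_KL(Q||P) = 1.74584 - 0.12147 + 0.29845 - 0.30085 = 1.62197 ≈ 1.6220 bits

These are NOT equal (difference: 0.2928 bits). KL divergence is asymmetric: D_KL(P||Q) ≠ D_KL(Q||P) in general.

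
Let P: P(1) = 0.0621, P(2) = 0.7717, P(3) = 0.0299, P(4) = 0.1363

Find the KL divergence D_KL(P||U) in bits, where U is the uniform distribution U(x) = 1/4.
0.9192 bits

U(i) = 1/4 for all i

D_KL(P||U) = Σ P(x) log₂(P(x) / (1/4))
           = Σ P(x) log₂(P(x)) + log₂(4)
           = log₂(4) - H(P)

H(P) = -Σ P(x) log₂(P(x)):
  -P(1)·log₂(P(1)) = -(0.0621)·log₂(0.0621) = 0.24898
  -P(2)·log₂(P(2)) = -(0.7717)·log₂(0.7717) = 0.28853
  -P(3)·log₂(P(3)) = -(0.0299)·log₂(0.0299) = 0.15140
  -P(4)·log₂(P(4)) = -(0.1363)·log₂(0.1363) = 0.39188
H(P) = 0.24898 + 0.28853 + 0.15140 + 0.39188 = 1.08079 bits

log₂(4) = 2.00000 bits

D_KL(P||U) = 2.00000 - 1.08079 = 0.91921 ≈ 0.9192 bits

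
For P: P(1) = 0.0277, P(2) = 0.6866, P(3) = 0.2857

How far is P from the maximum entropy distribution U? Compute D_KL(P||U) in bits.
0.5528 bits

U(i) = 1/3 for all i

D_KL(P||U) = Σ P(x) log₂(P(x) / (1/3))
           = Σ P(x) log₂(P(x)) + log₂(3)
           = log₂(3) - H(P)

H(P) = -Σ P(x) log₂(P(x)):
  -P(1)·log₂(P(1)) = -(0.0277)·log₂(0.0277) = 0.14332
  -P(2)·log₂(P(2)) = -(0.6866)·log₂(0.6866) = 0.37245
  -P(3)·log₂(P(3)) = -(0.2857)·log₂(0.2857) = 0.51638
H(P) = 0.14332 + 0.37245 + 0.51638 = 1.03215 bits

log₂(3) = 1.58496 bits

D_KL(P||U) = 1.58496 - 1.03215 = 0.55281 ≈ 0.5528 bits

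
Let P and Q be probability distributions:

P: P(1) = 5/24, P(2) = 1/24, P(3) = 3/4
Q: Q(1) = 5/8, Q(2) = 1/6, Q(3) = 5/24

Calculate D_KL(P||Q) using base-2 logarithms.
0.9725 bits

D_KL(P||Q) = Σ P(x) log₂(P(x)/Q(x))

Computing term by term:
  P(1)·log₂(P(1)/Q(1)) = (5/24)·log₂((5/24)/(5/8)) = -0.33020
  P(2)·log₂(P(2)/Q(2)) = (1/24)·log₂((1/24)/(1/6)) = -0.08333
  P(3)·log₂(P(3)/Q(3)) = (3/4)·log₂((3/4)/(5/24)) = 1.38600

D_KL(P||Q) = -0.33020 - 0.08333 + 1.38600 = 0.97247 ≈ 0.9725 bits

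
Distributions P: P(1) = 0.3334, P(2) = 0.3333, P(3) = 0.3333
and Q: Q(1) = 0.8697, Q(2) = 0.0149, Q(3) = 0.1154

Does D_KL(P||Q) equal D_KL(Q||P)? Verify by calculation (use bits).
D_KL(P||Q) = 1.5432 bits, D_KL(Q||P) = 0.9596 bits. No — D_KL(P||Q) ≠ D_KL(Q||P) for this pair.

D_KL(P||Q) = Σ P(x) log₂(P(x)/Q(x))

Computing term by term:
  P(1)·log₂(P(1)/Q(1)) = 0.3334·log₂(0.3334/0.8697) = -0.46118
  P(2)·log₂(P(2)/Q(2)) = 0.3333·log₂(0.3333/0.0149) = 1.49433
  P(3)·log₂(P(3)/Q(3)) = 0.3333·log₂(0.3333/0.1154) = 0.51001

D_KL(P||Q) = -0.46118 + 1.49433 + 0.51001 = 1.54316 ≈ 1.5432 bits

D_KL(Q||P) = Σ Q(x) log₂(Q(x)/P(x))

Computing term by term:
  Q(1)·log₂(Q(1)/P(1)) = 0.8697·log₂(0.8697/0.3334) = 1.20302
  Q(2)·log₂(Q(2)/P(2)) = 0.0149·log₂(0.0149/0.3333) = -0.06680
  Q(3)·log₂(Q(3)/P(3)) = 0.1154·log₂(0.1154/0.3333) = -0.17658

D_KL(Q||P) = 1.20302 - 0.06680 - 0.17658 = 0.95964 ≈ 0.9596 bits

These are NOT equal (difference: 0.5836 bits). KL divergence is asymmetric: D_KL(P||Q) ≠ D_KL(Q||P) in general.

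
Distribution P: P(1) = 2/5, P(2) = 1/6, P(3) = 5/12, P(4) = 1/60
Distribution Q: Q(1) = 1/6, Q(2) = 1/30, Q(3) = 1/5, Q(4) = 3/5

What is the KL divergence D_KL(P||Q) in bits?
1.2472 bits

D_KL(P||Q) = Σ P(x) log₂(P(x)/Q(x))

Computing term by term:
  P(1)·log₂(P(1)/Q(1)) = (2/5)·log₂((2/5)/(1/6)) = 0.50521
  P(2)·log₂(P(2)/Q(2)) = (1/6)·log₂((1/6)/(1/30)) = 0.38699
  P(3)·log₂(P(3)/Q(3)) = (5/12)·log₂((5/12)/(1/5)) = 0.44121
  P(4)·log₂(P(4)/Q(4)) = (1/60)·log₂((1/60)/(3/5)) = -0.08617

D_KL(P||Q) = 0.50521 + 0.38699 + 0.44121 - 0.08617 = 1.24724 ≈ 1.2472 bits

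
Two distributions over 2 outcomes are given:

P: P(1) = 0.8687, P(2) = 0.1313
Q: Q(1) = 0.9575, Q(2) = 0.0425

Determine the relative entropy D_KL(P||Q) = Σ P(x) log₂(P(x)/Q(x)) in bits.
0.0917 bits

D_KL(P||Q) = Σ P(x) log₂(P(x)/Q(x))

Computing term by term:
  P(1)·log₂(P(1)/Q(1)) = 0.8687·log₂(0.8687/0.9575) = -0.12198
  P(2)·log₂(P(2)/Q(2)) = 0.1313·log₂(0.1313/0.0425) = 0.21367

D_KL(P||Q) = -0.12198 + 0.21367 = 0.09169 ≈ 0.0917 bits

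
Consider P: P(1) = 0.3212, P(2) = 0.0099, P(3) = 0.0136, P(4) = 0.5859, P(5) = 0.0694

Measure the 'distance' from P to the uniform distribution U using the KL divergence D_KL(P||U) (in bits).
0.9264 bits

U(i) = 1/5 for all i

D_KL(P||U) = Σ P(x) log₂(P(x) / (1/5))
           = Σ P(x) log₂(P(x)) + log₂(5)
           = log₂(5) - H(P)

H(P) = -Σ P(x) log₂(P(x)):
  -P(1)·log₂(P(1)) = -(0.3212)·log₂(0.3212) = 0.52627
  -P(2)·log₂(P(2)) = -(0.0099)·log₂(0.0099) = 0.06592
  -P(3)·log₂(P(3)) = -(0.0136)·log₂(0.0136) = 0.08432
  -P(4)·log₂(P(4)) = -(0.5859)·log₂(0.5859) = 0.45189
  -P(5)·log₂(P(5)) = -(0.0694)·log₂(0.0694) = 0.26712
H(P) = 0.52627 + 0.06592 + 0.08432 + 0.45189 + 0.26712 = 1.39552 bits

log₂(5) = 2.32193 bits

D_KL(P||U) = 2.32193 - 1.39552 = 0.92641 ≈ 0.9264 bits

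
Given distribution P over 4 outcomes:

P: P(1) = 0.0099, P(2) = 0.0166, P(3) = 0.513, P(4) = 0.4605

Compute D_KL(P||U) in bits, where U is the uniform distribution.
0.8268 bits

U(i) = 1/4 for all i

D_KL(P||U) = Σ P(x) log₂(P(x) / (1/4))
           = Σ P(x) log₂(P(x)) + log₂(4)
           = log₂(4) - H(P)

H(P) = -Σ P(x) log₂(P(x)):
  -P(1)·log₂(P(1)) = -(0.0099)·log₂(0.0099) = 0.06592
  -P(2)·log₂(P(2)) = -(0.0166)·log₂(0.0166) = 0.09815
  -P(3)·log₂(P(3)) = -(0.513)·log₂(0.513) = 0.49400
  -P(4)·log₂(P(4)) = -(0.4605)·log₂(0.4605) = 0.51517
H(P) = 0.06592 + 0.09815 + 0.49400 + 0.51517 = 1.17324 bits

log₂(4) = 2.00000 bits

D_KL(P||U) = 2.00000 - 1.17324 = 0.82676 ≈ 0.8268 bits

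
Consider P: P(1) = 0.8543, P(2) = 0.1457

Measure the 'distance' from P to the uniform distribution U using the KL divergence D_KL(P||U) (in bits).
0.4010 bits

U(i) = 1/2 for all i

D_KL(P||U) = Σ P(x) log₂(P(x) / (1/2))
           = Σ P(x) log₂(P(x)) + log₂(2)
           = log₂(2) - H(P)

H(P) = -Σ P(x) log₂(P(x)):
  -P(1)·log₂(P(1)) = -(0.8543)·log₂(0.8543) = 0.19408
  -P(2)·log₂(P(2)) = -(0.1457)·log₂(0.1457) = 0.40489
H(P) = 0.19408 + 0.40489 = 0.59897 bits

log₂(2) = 1.00000 bits

D_KL(P||U) = 1.00000 - 0.59897 = 0.40103 ≈ 0.4010 bits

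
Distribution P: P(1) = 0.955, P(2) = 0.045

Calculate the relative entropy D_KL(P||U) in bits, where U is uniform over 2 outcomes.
0.7352 bits

U(i) = 1/2 for all i

D_KL(P||U) = Σ P(x) log₂(P(x) / (1/2))
           = Σ P(x) log₂(P(x)) + log₂(2)
           = log₂(2) - H(P)

H(P) = -Σ P(x) log₂(P(x)):
  -P(1)·log₂(P(1)) = -(0.955)·log₂(0.955) = 0.06344
  -P(2)·log₂(P(2)) = -(0.045)·log₂(0.045) = 0.20133
H(P) = 0.06344 + 0.20133 = 0.26477 bits

log₂(2) = 1.00000 bits

D_KL(P||U) = 1.00000 - 0.26477 = 0.73523 ≈ 0.7352 bits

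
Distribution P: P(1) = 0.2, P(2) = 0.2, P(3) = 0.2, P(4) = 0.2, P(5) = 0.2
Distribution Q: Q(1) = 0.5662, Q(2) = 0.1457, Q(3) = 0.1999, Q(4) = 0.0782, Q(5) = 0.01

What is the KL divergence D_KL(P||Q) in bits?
0.9266 bits

D_KL(P||Q) = Σ P(x) log₂(P(x)/Q(x))

Computing term by term:
  P(1)·log₂(P(1)/Q(1)) = 0.2·log₂(0.2/0.5662) = -0.30026
  P(2)·log₂(P(2)/Q(2)) = 0.2·log₂(0.2/0.1457) = 0.09140
  P(3)·log₂(P(3)/Q(3)) = 0.2·log₂(0.2/0.1999) = 0.00014
  P(4)·log₂(P(4)/Q(4)) = 0.2·log₂(0.2/0.0782) = 0.27095
  P(5)·log₂(P(5)/Q(5)) = 0.2·log₂(0.2/0.01) = 0.86439

D_KL(P||Q) = -0.30026 + 0.09140 + 0.00014 + 0.27095 + 0.86439 = 0.92662 ≈ 0.9266 bits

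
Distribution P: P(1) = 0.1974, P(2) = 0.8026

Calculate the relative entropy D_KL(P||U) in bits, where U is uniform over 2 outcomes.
0.2833 bits

U(i) = 1/2 for all i

D_KL(P||U) = Σ P(x) log₂(P(x) / (1/2))
           = Σ P(x) log₂(P(x)) + log₂(2)
           = log₂(2) - H(P)

H(P) = -Σ P(x) log₂(P(x)):
  -P(1)·log₂(P(1)) = -(0.1974)·log₂(0.1974) = 0.46208
  -P(2)·log₂(P(2)) = -(0.8026)·log₂(0.8026) = 0.25462
H(P) = 0.46208 + 0.25462 = 0.71670 bits

log₂(2) = 1.00000 bits

D_KL(P||U) = 1.00000 - 0.71670 = 0.28330 ≈ 0.2833 bits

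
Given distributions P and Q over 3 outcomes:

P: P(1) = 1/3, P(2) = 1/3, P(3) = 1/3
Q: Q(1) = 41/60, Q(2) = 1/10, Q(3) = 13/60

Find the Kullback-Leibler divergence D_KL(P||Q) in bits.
0.4409 bits

D_KL(P||Q) = Σ P(x) log₂(P(x)/Q(x))

Computing term by term:
  P(1)·log₂(P(1)/Q(1)) = (1/3)·log₂((1/3)/(41/60)) = -0.34521
  P(2)·log₂(P(2)/Q(2)) = (1/3)·log₂((1/3)/(1/10)) = 0.57899
  P(3)·log₂(P(3)/Q(3)) = (1/3)·log₂((1/3)/(13/60)) = 0.20716

D_KL(P||Q) = -0.34521 + 0.57899 + 0.20716 = 0.44094 ≈ 0.4409 bits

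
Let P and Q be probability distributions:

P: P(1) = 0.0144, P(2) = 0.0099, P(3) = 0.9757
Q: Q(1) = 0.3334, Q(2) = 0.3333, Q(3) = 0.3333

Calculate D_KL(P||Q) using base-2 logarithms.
1.3965 bits

D_KL(P||Q) = Σ P(x) log₂(P(x)/Q(x))

Computing term by term:
  P(1)·log₂(P(1)/Q(1)) = 0.0144·log₂(0.0144/0.3334) = -0.06528
  P(2)·log₂(P(2)/Q(2)) = 0.0099·log₂(0.0099/0.3333) = -0.05023
  P(3)·log₂(P(3)/Q(3)) = 0.9757·log₂(0.9757/0.3333) = 1.51196

D_KL(P||Q) = -0.06528 - 0.05023 + 1.51196 = 1.39645 ≈ 1.3965 bits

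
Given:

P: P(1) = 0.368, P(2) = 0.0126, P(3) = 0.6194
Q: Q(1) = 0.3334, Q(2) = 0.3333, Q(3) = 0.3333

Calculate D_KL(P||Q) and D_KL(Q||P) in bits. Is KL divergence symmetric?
D_KL(P||Q) = 0.5467 bits, D_KL(Q||P) = 1.2295 bits. No, KL divergence is not symmetric.

D_KL(P||Q) = Σ P(x) log₂(P(x)/Q(x))

Computing term by term:
  P(1)·log₂(P(1)/Q(1)) = 0.368·log₂(0.368/0.3334) = 0.05242
  P(2)·log₂(P(2)/Q(2)) = 0.0126·log₂(0.0126/0.3333) = -0.05954
  P(3)·log₂(P(3)/Q(3)) = 0.6194·log₂(0.6194/0.3333) = 0.55377

D_KL(P||Q) = 0.05242 - 0.05954 + 0.55377 = 0.54665 ≈ 0.5467 bits

D_KL(Q||P) = Σ Q(x) log₂(Q(x)/P(x))

Computing term by term:
  Q(1)·log₂(Q(1)/P(1)) = 0.3334·log₂(0.3334/0.368) = -0.04749
  Q(2)·log₂(Q(2)/P(2)) = 0.3333·log₂(0.3333/0.0126) = 1.57495
  Q(3)·log₂(Q(3)/P(3)) = 0.3333·log₂(0.3333/0.6194) = -0.29799

D_KL(Q||P) = -0.04749 + 1.57495 - 0.29799 = 1.22947 ≈ 1.2295 bits

These are NOT equal (difference: 0.6828 bits). KL divergence is asymmetric: D_KL(P||Q) ≠ D_KL(Q||P) in general.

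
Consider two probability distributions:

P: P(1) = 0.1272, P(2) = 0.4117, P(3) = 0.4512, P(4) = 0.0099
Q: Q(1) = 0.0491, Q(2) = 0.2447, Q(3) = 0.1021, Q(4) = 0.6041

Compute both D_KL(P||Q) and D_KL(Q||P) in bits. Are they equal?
D_KL(P||Q) = 1.3923 bits, D_KL(Q||P) = 3.1131 bits. No, they are not equal.

D_KL(P||Q) = Σ P(x) log₂(P(x)/Q(x))

Computing term by term:
  P(1)·log₂(P(1)/Q(1)) = 0.1272·log₂(0.1272/0.0491) = 0.17468
  P(2)·log₂(P(2)/Q(2)) = 0.4117·log₂(0.4117/0.2447) = 0.30901
  P(3)·log₂(P(3)/Q(3)) = 0.4512·log₂(0.4512/0.1021) = 0.96728
  P(4)·log₂(P(4)/Q(4)) = 0.0099·log₂(0.0099/0.6041) = -0.05872

D_KL(P||Q) = 0.17468 + 0.30901 + 0.96728 - 0.05872 = 1.39225 ≈ 1.3923 bits

D_KL(Q||P) = Σ Q(x) log₂(Q(x)/P(x))

Computing term by term:
  Q(1)·log₂(Q(1)/P(1)) = 0.0491·log₂(0.0491/0.1272) = -0.06743
  Q(2)·log₂(Q(2)/P(2)) = 0.2447·log₂(0.2447/0.4117) = -0.18367
  Q(3)·log₂(Q(3)/P(3)) = 0.1021·log₂(0.1021/0.4512) = -0.21888
  Q(4)·log₂(Q(4)/P(4)) = 0.6041·log₂(0.6041/0.0099) = 3.58305

D_KL(Q||P) = -0.06743 - 0.18367 - 0.21888 + 3.58305 = 3.11307 ≈ 3.1131 bits

These are NOT equal (difference: 1.7208 bits). KL divergence is asymmetric: D_KL(P||Q) ≠ D_KL(Q||P) in general.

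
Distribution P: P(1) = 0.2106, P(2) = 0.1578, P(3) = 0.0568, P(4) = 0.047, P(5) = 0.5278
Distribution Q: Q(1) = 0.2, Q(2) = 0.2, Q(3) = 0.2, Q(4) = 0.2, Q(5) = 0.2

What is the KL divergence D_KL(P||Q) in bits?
0.4993 bits

D_KL(P||Q) = Σ P(x) log₂(P(x)/Q(x))

Computing term by term:
  P(1)·log₂(P(1)/Q(1)) = 0.2106·log₂(0.2106/0.2) = 0.01569
  P(2)·log₂(P(2)/Q(2)) = 0.1578·log₂(0.1578/0.2) = -0.05395
  P(3)·log₂(P(3)/Q(3)) = 0.0568·log₂(0.0568/0.2) = -0.10315
  P(4)·log₂(P(4)/Q(4)) = 0.047·log₂(0.047/0.2) = -0.09820
  P(5)·log₂(P(5)/Q(5)) = 0.5278·log₂(0.5278/0.2) = 0.73892

D_KL(P||Q) = 0.01569 - 0.05395 - 0.10315 - 0.09820 + 0.73892 = 0.49931 ≈ 0.4993 bits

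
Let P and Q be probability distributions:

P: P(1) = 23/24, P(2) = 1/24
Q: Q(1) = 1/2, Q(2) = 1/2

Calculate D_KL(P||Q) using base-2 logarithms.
0.7501 bits

D_KL(P||Q) = Σ P(x) log₂(P(x)/Q(x))

Computing term by term:
  P(1)·log₂(P(1)/Q(1)) = (23/24)·log₂((23/24)/(1/2)) = 0.89949
  P(2)·log₂(P(2)/Q(2)) = (1/24)·log₂((1/24)/(1/2)) = -0.14937

D_KL(P||Q) = 0.89949 - 0.14937 = 0.75012 ≈ 0.7501 bits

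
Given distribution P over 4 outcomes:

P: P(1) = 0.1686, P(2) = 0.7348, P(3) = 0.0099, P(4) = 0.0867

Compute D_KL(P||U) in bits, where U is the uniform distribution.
0.8685 bits

U(i) = 1/4 for all i

D_KL(P||U) = Σ P(x) log₂(P(x) / (1/4))
           = Σ P(x) log₂(P(x)) + log₂(4)
           = log₂(4) - H(P)

H(P) = -Σ P(x) log₂(P(x)):
  -P(1)·log₂(P(1)) = -(0.1686)·log₂(0.1686) = 0.43302
  -P(2)·log₂(P(2)) = -(0.7348)·log₂(0.7348) = 0.32667
  -P(3)·log₂(P(3)) = -(0.0099)·log₂(0.0099) = 0.06592
  -P(4)·log₂(P(4)) = -(0.0867)·log₂(0.0867) = 0.30586
H(P) = 0.43302 + 0.32667 + 0.06592 + 0.30586 = 1.13147 bits

log₂(4) = 2.00000 bits

D_KL(P||U) = 2.00000 - 1.13147 = 0.86853 ≈ 0.8685 bits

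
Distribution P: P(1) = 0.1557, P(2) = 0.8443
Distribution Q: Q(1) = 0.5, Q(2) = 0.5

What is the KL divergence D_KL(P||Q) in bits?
0.3761 bits

D_KL(P||Q) = Σ P(x) log₂(P(x)/Q(x))

Computing term by term:
  P(1)·log₂(P(1)/Q(1)) = 0.1557·log₂(0.1557/0.5) = -0.26207
  P(2)·log₂(P(2)/Q(2)) = 0.8443·log₂(0.8443/0.5) = 0.63815

D_KL(P||Q) = -0.26207 + 0.63815 = 0.37608 ≈ 0.3761 bits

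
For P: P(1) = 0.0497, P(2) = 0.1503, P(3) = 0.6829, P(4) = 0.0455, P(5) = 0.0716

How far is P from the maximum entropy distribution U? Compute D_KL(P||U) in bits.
0.8448 bits

U(i) = 1/5 for all i

D_KL(P||U) = Σ P(x) log₂(P(x) / (1/5))
           = Σ P(x) log₂(P(x)) + log₂(5)
           = log₂(5) - H(P)

H(P) = -Σ P(x) log₂(P(x)):
  -P(1)·log₂(P(1)) = -(0.0497)·log₂(0.0497) = 0.21523
  -P(2)·log₂(P(2)) = -(0.1503)·log₂(0.1503) = 0.41093
  -P(3)·log₂(P(3)) = -(0.6829)·log₂(0.6829) = 0.37577
  -P(4)·log₂(P(4)) = -(0.0455)·log₂(0.0455) = 0.20284
  -P(5)·log₂(P(5)) = -(0.0716)·log₂(0.0716) = 0.27236
H(P) = 0.21523 + 0.41093 + 0.37577 + 0.20284 + 0.27236 = 1.47713 bits

log₂(5) = 2.32193 bits

D_KL(P||U) = 2.32193 - 1.47713 = 0.84480 ≈ 0.8448 bits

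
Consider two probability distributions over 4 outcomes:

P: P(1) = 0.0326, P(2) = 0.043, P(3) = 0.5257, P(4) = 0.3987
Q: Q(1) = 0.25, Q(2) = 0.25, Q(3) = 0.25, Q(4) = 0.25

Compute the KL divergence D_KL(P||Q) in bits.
0.6272 bits

D_KL(P||Q) = Σ P(x) log₂(P(x)/Q(x))

Computing term by term:
  P(1)·log₂(P(1)/Q(1)) = 0.0326·log₂(0.0326/0.25) = -0.09581
  P(2)·log₂(P(2)/Q(2)) = 0.043·log₂(0.043/0.25) = -0.10920
  P(3)·log₂(P(3)/Q(3)) = 0.5257·log₂(0.5257/0.25) = 0.56371
  P(4)·log₂(P(4)/Q(4)) = 0.3987·log₂(0.3987/0.25) = 0.26847

D_KL(P||Q) = -0.09581 - 0.10920 + 0.56371 + 0.26847 = 0.62717 ≈ 0.6272 bits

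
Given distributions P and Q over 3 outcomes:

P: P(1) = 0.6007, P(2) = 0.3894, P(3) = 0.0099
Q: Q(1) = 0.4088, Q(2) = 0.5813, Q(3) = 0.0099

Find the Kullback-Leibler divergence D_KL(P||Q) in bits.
0.1085 bits

D_KL(P||Q) = Σ P(x) log₂(P(x)/Q(x))

Computing term by term:
  P(1)·log₂(P(1)/Q(1)) = 0.6007·log₂(0.6007/0.4088) = 0.33354
  P(2)·log₂(P(2)/Q(2)) = 0.3894·log₂(0.3894/0.5813) = -0.22508
  P(3)·log₂(P(3)/Q(3)) = 0.0099·log₂(0.0099/0.0099) = 0.00000

D_KL(P||Q) = 0.33354 - 0.22508 + 0.00000 = 0.10846 ≈ 0.1085 bits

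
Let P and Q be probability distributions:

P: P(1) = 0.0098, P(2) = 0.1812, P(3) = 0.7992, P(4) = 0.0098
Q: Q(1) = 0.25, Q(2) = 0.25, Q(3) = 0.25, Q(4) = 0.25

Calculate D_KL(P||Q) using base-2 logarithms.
1.1642 bits

D_KL(P||Q) = Σ P(x) log₂(P(x)/Q(x))

Computing term by term:
  P(1)·log₂(P(1)/Q(1)) = 0.0098·log₂(0.0098/0.25) = -0.04580
  P(2)·log₂(P(2)/Q(2)) = 0.1812·log₂(0.1812/0.25) = -0.08414
  P(3)·log₂(P(3)/Q(3)) = 0.7992·log₂(0.7992/0.25) = 1.33996
  P(4)·log₂(P(4)/Q(4)) = 0.0098·log₂(0.0098/0.25) = -0.04580

D_KL(P||Q) = -0.04580 - 0.08414 + 1.33996 - 0.04580 = 1.16422 ≈ 1.1642 bits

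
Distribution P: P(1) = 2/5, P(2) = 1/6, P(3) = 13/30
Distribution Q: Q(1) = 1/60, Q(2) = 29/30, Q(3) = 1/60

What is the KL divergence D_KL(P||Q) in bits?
3.4482 bits

D_KL(P||Q) = Σ P(x) log₂(P(x)/Q(x))

Computing term by term:
  P(1)·log₂(P(1)/Q(1)) = (2/5)·log₂((2/5)/(1/60)) = 1.83399
  P(2)·log₂(P(2)/Q(2)) = (1/6)·log₂((1/6)/(29/30)) = -0.42268
  P(3)·log₂(P(3)/Q(3)) = (13/30)·log₂((13/30)/(1/60)) = 2.03686

D_KL(P||Q) = 1.83399 - 0.42268 + 2.03686 = 3.44817 ≈ 3.4482 bits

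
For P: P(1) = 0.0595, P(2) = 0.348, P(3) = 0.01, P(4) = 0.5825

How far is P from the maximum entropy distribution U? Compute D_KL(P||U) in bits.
0.7072 bits

U(i) = 1/4 for all i

D_KL(P||U) = Σ P(x) log₂(P(x) / (1/4))
           = Σ P(x) log₂(P(x)) + log₂(4)
           = log₂(4) - H(P)

H(P) = -Σ P(x) log₂(P(x)):
  -P(1)·log₂(P(1)) = -(0.0595)·log₂(0.0595) = 0.24222
  -P(2)·log₂(P(2)) = -(0.348)·log₂(0.348) = 0.52995
  -P(3)·log₂(P(3)) = -(0.01)·log₂(0.01) = 0.06644
  -P(4)·log₂(P(4)) = -(0.5825)·log₂(0.5825) = 0.45416
H(P) = 0.24222 + 0.52995 + 0.06644 + 0.45416 = 1.29277 bits

log₂(4) = 2.00000 bits

D_KL(P||U) = 2.00000 - 1.29277 = 0.70723 ≈ 0.7072 bits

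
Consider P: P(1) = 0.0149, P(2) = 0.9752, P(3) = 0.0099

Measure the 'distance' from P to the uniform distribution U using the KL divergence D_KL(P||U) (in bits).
1.3933 bits

U(i) = 1/3 for all i

D_KL(P||U) = Σ P(x) log₂(P(x) / (1/3))
           = Σ P(x) log₂(P(x)) + log₂(3)
           = log₂(3) - H(P)

H(P) = -Σ P(x) log₂(P(x)):
  -P(1)·log₂(P(1)) = -(0.0149)·log₂(0.0149) = 0.09042
  -P(2)·log₂(P(2)) = -(0.9752)·log₂(0.9752) = 0.03533
  -P(3)·log₂(P(3)) = -(0.0099)·log₂(0.0099) = 0.06592
H(P) = 0.09042 + 0.03533 + 0.06592 = 0.19167 bits

log₂(3) = 1.58496 bits

D_KL(P||U) = 1.58496 - 0.19167 = 1.39329 ≈ 1.3933 bits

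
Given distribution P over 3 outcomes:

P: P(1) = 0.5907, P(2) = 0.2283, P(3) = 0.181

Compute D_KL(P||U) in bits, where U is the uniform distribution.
0.2035 bits

U(i) = 1/3 for all i

D_KL(P||U) = Σ P(x) log₂(P(x) / (1/3))
           = Σ P(x) log₂(P(x)) + log₂(3)
           = log₂(3) - H(P)

H(P) = -Σ P(x) log₂(P(x)):
  -P(1)·log₂(P(1)) = -(0.5907)·log₂(0.5907) = 0.44864
  -P(2)·log₂(P(2)) = -(0.2283)·log₂(0.2283) = 0.48651
  -P(3)·log₂(P(3)) = -(0.181)·log₂(0.181) = 0.44633
H(P) = 0.44864 + 0.48651 + 0.44633 = 1.38148 bits

log₂(3) = 1.58496 bits

D_KL(P||U) = 1.58496 - 1.38148 = 0.20348 ≈ 0.2035 bits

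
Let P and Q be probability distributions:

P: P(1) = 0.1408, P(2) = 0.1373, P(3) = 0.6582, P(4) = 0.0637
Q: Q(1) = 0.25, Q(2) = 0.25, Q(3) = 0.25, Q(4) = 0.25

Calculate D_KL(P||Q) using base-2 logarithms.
0.5583 bits

D_KL(P||Q) = Σ P(x) log₂(P(x)/Q(x))

Computing term by term:
  P(1)·log₂(P(1)/Q(1)) = 0.1408·log₂(0.1408/0.25) = -0.11662
  P(2)·log₂(P(2)/Q(2)) = 0.1373·log₂(0.1373/0.25) = -0.11871
  P(3)·log₂(P(3)/Q(3)) = 0.6582·log₂(0.6582/0.25) = 0.91924
  P(4)·log₂(P(4)/Q(4)) = 0.0637·log₂(0.0637/0.25) = -0.12565

D_KL(P||Q) = -0.11662 - 0.11871 + 0.91924 - 0.12565 = 0.55826 ≈ 0.5583 bits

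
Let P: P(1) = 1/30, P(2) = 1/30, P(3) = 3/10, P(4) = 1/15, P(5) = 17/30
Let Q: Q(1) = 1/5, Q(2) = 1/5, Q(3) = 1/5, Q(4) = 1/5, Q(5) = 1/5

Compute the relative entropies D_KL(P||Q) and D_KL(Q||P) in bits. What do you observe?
D_KL(P||Q) = 0.7489 bits, D_KL(Q||P) = 0.9335 bits. The two directions give different values (D_KL(Q||P) exceeds D_KL(P||Q) by 0.1846 bits): KL divergence is asymmetric.

D_KL(P||Q) = Σ P(x) log₂(P(x)/Q(x))

Computing term by term:
  P(1)·log₂(P(1)/Q(1)) = (1/30)·log₂((1/30)/(1/5)) = -0.08617
  P(2)·log₂(P(2)/Q(2)) = (1/30)·log₂((1/30)/(1/5)) = -0.08617
  P(3)·log₂(P(3)/Q(3)) = (3/10)·log₂((3/10)/(1/5)) = 0.17549
  P(4)·log₂(P(4)/Q(4)) = (1/15)·log₂((1/15)/(1/5)) = -0.10566
  P(5)·log₂(P(5)/Q(5)) = (17/30)·log₂((17/30)/(1/5)) = 0.85142

D_KL(P||Q) = -0.08617 - 0.08617 + 0.17549 - 0.10566 + 0.85142 = 0.74891 ≈ 0.7489 bits

D_KL(Q||P) = Σ Q(x) log₂(Q(x)/P(x))

Computing term by term:
  Q(1)·log₂(Q(1)/P(1)) = (1/5)·log₂((1/5)/(1/30)) = 0.51699
  Q(2)·log₂(Q(2)/P(2)) = (1/5)·log₂((1/5)/(1/30)) = 0.51699
  Q(3)·log₂(Q(3)/P(3)) = (1/5)·log₂((1/5)/(3/10)) = -0.11699
  Q(4)·log₂(Q(4)/P(4)) = (1/5)·log₂((1/5)/(1/15)) = 0.31699
  Q(5)·log₂(Q(5)/P(5)) = (1/5)·log₂((1/5)/(17/30)) = -0.30050

D_KL(Q||P) = 0.51699 + 0.51699 - 0.11699 + 0.31699 - 0.30050 = 0.93348 ≈ 0.9335 bits

These are NOT equal (difference: 0.1846 bits). KL divergence is asymmetric: D_KL(P||Q) ≠ D_KL(Q||P) in general.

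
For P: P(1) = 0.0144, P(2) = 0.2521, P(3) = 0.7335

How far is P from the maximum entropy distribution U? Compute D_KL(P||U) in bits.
0.6677 bits

U(i) = 1/3 for all i

D_KL(P||U) = Σ P(x) log₂(P(x) / (1/3))
           = Σ P(x) log₂(P(x)) + log₂(3)
           = log₂(3) - H(P)

H(P) = -Σ P(x) log₂(P(x)):
  -P(1)·log₂(P(1)) = -(0.0144)·log₂(0.0144) = 0.08810
  -P(2)·log₂(P(2)) = -(0.2521)·log₂(0.2521) = 0.50116
  -P(3)·log₂(P(3)) = -(0.7335)·log₂(0.7335) = 0.32797
H(P) = 0.08810 + 0.50116 + 0.32797 = 0.91723 bits

log₂(3) = 1.58496 bits

D_KL(P||U) = 1.58496 - 0.91723 = 0.66773 ≈ 0.6677 bits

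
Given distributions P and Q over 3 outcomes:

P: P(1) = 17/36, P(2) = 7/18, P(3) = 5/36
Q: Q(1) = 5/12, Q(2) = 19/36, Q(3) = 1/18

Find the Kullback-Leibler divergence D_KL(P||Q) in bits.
0.0975 bits

D_KL(P||Q) = Σ P(x) log₂(P(x)/Q(x))

Computing term by term:
  P(1)·log₂(P(1)/Q(1)) = (17/36)·log₂((17/36)/(5/12)) = 0.08527
  P(2)·log₂(P(2)/Q(2)) = (7/18)·log₂((7/18)/(19/36)) = -0.17133
  P(3)·log₂(P(3)/Q(3)) = (5/36)·log₂((5/36)/(1/18)) = 0.18360

D_KL(P||Q) = 0.08527 - 0.17133 + 0.18360 = 0.09754 ≈ 0.0975 bits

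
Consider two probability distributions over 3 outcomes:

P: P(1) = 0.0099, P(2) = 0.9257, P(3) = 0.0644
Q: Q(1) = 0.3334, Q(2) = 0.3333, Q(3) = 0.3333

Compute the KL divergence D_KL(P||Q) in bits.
1.1613 bits

D_KL(P||Q) = Σ P(x) log₂(P(x)/Q(x))

Computing term by term:
  P(1)·log₂(P(1)/Q(1)) = 0.0099·log₂(0.0099/0.3334) = -0.05023
  P(2)·log₂(P(2)/Q(2)) = 0.9257·log₂(0.9257/0.3333) = 1.36423
  P(3)·log₂(P(3)/Q(3)) = 0.0644·log₂(0.0644/0.3333) = -0.15274

D_KL(P||Q) = -0.05023 + 1.36423 - 0.15274 = 1.16126 ≈ 1.1613 bits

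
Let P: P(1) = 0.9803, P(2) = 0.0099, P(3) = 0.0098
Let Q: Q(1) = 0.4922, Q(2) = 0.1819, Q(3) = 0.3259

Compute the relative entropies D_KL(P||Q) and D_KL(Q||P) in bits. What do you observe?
D_KL(P||Q) = 0.8833 bits, D_KL(Q||P) = 1.9223 bits. The two directions give different values (D_KL(Q||P) exceeds D_KL(P||Q) by 1.0390 bits): KL divergence is asymmetric.

D_KL(P||Q) = Σ P(x) log₂(P(x)/Q(x))

Computing term by term:
  P(1)·log₂(P(1)/Q(1)) = 0.9803·log₂(0.9803/0.4922) = 0.97440
  P(2)·log₂(P(2)/Q(2)) = 0.0099·log₂(0.0099/0.1819) = -0.04158
  P(3)·log₂(P(3)/Q(3)) = 0.0098·log₂(0.0098/0.3259) = -0.04954

D_KL(P||Q) = 0.97440 - 0.04158 - 0.04954 = 0.88328 ≈ 0.8833 bits

D_KL(Q||P) = Σ Q(x) log₂(Q(x)/P(x))

Computing term by term:
  Q(1)·log₂(Q(1)/P(1)) = 0.4922·log₂(0.4922/0.9803) = -0.48924
  Q(2)·log₂(Q(2)/P(2)) = 0.1819·log₂(0.1819/0.0099) = 0.76390
  Q(3)·log₂(Q(3)/P(3)) = 0.3259·log₂(0.3259/0.0098) = 1.64759

D_KL(Q||P) = -0.48924 + 0.76390 + 1.64759 = 1.92225 ≈ 1.9223 bits

These are NOT equal (difference: 1.0390 bits). KL divergence is asymmetric: D_KL(P||Q) ≠ D_KL(Q||P) in general.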